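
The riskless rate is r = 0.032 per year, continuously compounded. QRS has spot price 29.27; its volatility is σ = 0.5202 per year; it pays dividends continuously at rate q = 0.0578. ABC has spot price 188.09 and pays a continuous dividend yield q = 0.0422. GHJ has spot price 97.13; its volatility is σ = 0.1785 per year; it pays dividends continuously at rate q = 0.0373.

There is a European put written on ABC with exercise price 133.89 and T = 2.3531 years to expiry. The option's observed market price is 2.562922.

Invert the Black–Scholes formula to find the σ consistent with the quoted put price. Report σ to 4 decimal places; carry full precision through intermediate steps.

sigma = 0.1812

At σ = 0.1812 the Black–Scholes value reproduces the quote:
σ√T = 0.1812·√2.3531 = 0.277957
d₁ = (ln(S/K) + (r−q+σ²/2)T) / (σ√T) = (ln(188.09/133.89) + (0.032−0.0422+0.1812²/2)·2.3531) / 0.277957 = (0.339902 + 0.014629) / 0.277957 = 1.275485
d₂ = d₁ − σ√T = 1.275485 − 0.277957 = 0.997527
e^{−rT} = 0.927466
e^{−qT} = 0.905470
N(−d₁) = 0.101069,  N(−d₂) = 0.159254
V = K·e^{−rT}·N(−d₂) − S·e^{−qT}·N(−d₁) = 19.775947 − 17.213025 = 2.562922 (the observed quote) — the price is monotone increasing in volatility, hence this σ is the only solution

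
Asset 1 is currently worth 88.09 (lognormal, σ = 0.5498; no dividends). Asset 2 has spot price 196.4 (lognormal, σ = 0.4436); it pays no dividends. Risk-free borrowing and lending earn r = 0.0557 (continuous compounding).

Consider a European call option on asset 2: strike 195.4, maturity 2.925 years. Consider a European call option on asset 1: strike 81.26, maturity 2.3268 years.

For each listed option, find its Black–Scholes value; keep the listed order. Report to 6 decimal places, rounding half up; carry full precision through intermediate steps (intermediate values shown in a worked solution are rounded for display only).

price(asset 2 call K=195.4) = 69.990742
price(asset 1 call K=81.26) = 35.030678

[asset 2 call K=195.4]
σ√T = 0.4436·√2.925 = 0.758673
d₁ = (ln(S/K) + (r+σ²/2)T) / (σ√T) = (ln(196.4/195.4) + (0.0557+0.4436²/2)·2.925) / 0.758673 = (0.005105 + 0.450715) / 0.758673 = 0.600812
d₂ = d₁ − σ√T = 0.600812 − 0.758673 = -0.157861
e^{−rT} = 0.849657
N(d₁) = 0.726017,  N(d₂) = 0.437283
price = S·N(d₁) − K·e^{−rT}·N(d₂) = 142.589785 − 72.599042 = 69.990742
[asset 1 call K=81.26]
σ√T = 0.5498·√2.3268 = 0.838657
d₁ = (ln(S/K) + (r+σ²/2)T) / (σ√T) = (ln(88.09/81.26) + (0.0557+0.5498²/2)·2.3268) / 0.838657 = (0.080705 + 0.481275) / 0.838657 = 0.670096
d₂ = d₁ − σ√T = 0.670096 − 0.838657 = -0.168561
e^{−rT} = 0.878444
N(d₁) = 0.748602,  N(d₂) = 0.433071
price = S·N(d₁) − K·e^{−rT}·N(d₂) = 65.944322 − 30.913643 = 35.030678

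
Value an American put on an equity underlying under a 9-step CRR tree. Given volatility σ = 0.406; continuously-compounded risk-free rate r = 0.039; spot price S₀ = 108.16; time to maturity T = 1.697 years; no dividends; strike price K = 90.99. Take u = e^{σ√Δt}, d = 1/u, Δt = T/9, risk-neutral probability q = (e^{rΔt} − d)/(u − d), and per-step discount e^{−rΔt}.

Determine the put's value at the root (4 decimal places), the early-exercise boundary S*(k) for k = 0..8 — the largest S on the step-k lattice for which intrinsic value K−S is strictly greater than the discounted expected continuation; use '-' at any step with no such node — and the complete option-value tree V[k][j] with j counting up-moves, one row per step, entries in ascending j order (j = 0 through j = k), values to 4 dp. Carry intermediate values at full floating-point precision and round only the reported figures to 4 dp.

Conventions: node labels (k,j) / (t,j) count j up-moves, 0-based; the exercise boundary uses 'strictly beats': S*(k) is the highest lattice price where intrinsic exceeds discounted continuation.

Δt=0.18856, u=1.19279, d=0.83837, q=0.47686, disc=e^(-rΔt)=0.99267
k=9 terminal: V=max(K-S,0) → 68.8600 59.5044 46.1937 27.2559 0.3120 0.0000 0.0000 0.0000 0.0000 0.0000
k=8: j=0 S=26.3965 intr=64.5935 cont=63.9268 V=64.5935[EX]; j=1 S=37.5558 intr=53.4342 cont=52.7675 V=53.4342[EX]; j=2 S=53.4327 intr=37.5573 cont=36.8907 V=37.5573[EX]; j=3 S=76.0216 intr=14.9684 cont=14.3018 V=14.9684[EX]; j=4 S=108.1600 intr=0.0000 cont=0.1620 V=0.1620[hold]; j=5 S=153.8851 intr=0.0000 cont=0.0000 V=0.0000[hold]; j=6 S=218.9407 intr=0.0000 cont=0.0000 V=0.0000[hold]; j=7 S=311.4988 intr=0.0000 cont=0.0000 V=0.0000[hold]; j=8 S=443.1863 intr=0.0000 cont=0.0000 V=0.0000[hold]  S*(8)=76.0216
k=7: j=0 S=31.4856 intr=59.5044 cont=58.8377 V=59.5044[EX]; j=1 S=44.7963 intr=46.1937 cont=45.5271 V=46.1937[EX]; j=2 S=63.7341 intr=27.2559 cont=26.5892 V=27.2559[EX]; j=3 S=90.6780 intr=0.3120 cont=7.8499 V=7.8499[hold]; j=4 S=129.0125 intr=0.0000 cont=0.0842 V=0.0842[hold]; j=5 S=183.5530 intr=0.0000 cont=0.0000 V=0.0000[hold]; j=6 S=261.1508 intr=0.0000 cont=0.0000 V=0.0000[hold]; j=7 S=371.5535 intr=0.0000 cont=0.0000 V=0.0000[hold]  S*(7)=63.7341
k=6: j=0 S=37.5558 intr=53.4342 cont=52.7675 V=53.4342[EX]; j=1 S=53.4327 intr=37.5573 cont=36.8907 V=37.5573[EX]; j=2 S=76.0216 intr=14.9684 cont=17.8700 V=17.8700[hold]; j=3 S=108.1600 intr=0.0000 cont=4.1163 V=4.1163[hold]; j=4 S=153.8851 intr=0.0000 cont=0.0437 V=0.0437[hold]; j=5 S=218.9407 intr=0.0000 cont=0.0000 V=0.0000[hold]; j=6 S=311.4988 intr=0.0000 cont=0.0000 V=0.0000[hold]  S*(6)=53.4327
k=5: j=0 S=44.7963 intr=46.1937 cont=45.5271 V=46.1937[EX]; j=1 S=63.7341 intr=27.2559 cont=27.9627 V=27.9627[hold]; j=2 S=90.6780 intr=0.3120 cont=11.2285 V=11.2285[hold]; j=3 S=129.0125 intr=0.0000 cont=2.1583 V=2.1583[hold]; j=4 S=183.5530 intr=0.0000 cont=0.0227 V=0.0227[hold]; j=5 S=261.1508 intr=0.0000 cont=0.0000 V=0.0000[hold]  S*(5)=44.7963
k=4: j=0 S=53.4327 intr=37.5573 cont=37.2253 V=37.5573[EX]; j=1 S=76.0216 intr=14.9684 cont=19.8364 V=19.8364[hold]; j=2 S=108.1600 intr=0.0000 cont=6.8526 V=6.8526[hold]; j=3 S=153.8851 intr=0.0000 cont=1.1315 V=1.1315[hold]; j=4 S=218.9407 intr=0.0000 cont=0.0118 V=0.0118[hold]  S*(4)=53.4327
k=3: j=0 S=63.7341 intr=27.2559 cont=28.8936 V=28.8936[hold]; j=1 S=90.6780 intr=0.3120 cont=13.5449 V=13.5449[hold]; j=2 S=129.0125 intr=0.0000 cont=4.0942 V=4.0942[hold]; j=3 S=183.5530 intr=0.0000 cont=0.5932 V=0.5932[hold]  S*(3)=-
k=2: j=0 S=76.0216 intr=14.9684 cont=21.4163 V=21.4163[hold]; j=1 S=108.1600 intr=0.0000 cont=8.9720 V=8.9720[hold]; j=2 S=153.8851 intr=0.0000 cont=2.4070 V=2.4070[hold]  S*(2)=-
k=1: j=0 S=90.6780 intr=0.3120 cont=15.3686 V=15.3686[hold]; j=1 S=129.0125 intr=0.0000 cont=5.7986 V=5.7986[hold]  S*(1)=-
k=0: j=0 S=108.1600 intr=0.0000 cont=10.7258 V=10.7258[hold]  S*(0)=-

price = 10.7258
boundary = - - - - 53.4327 44.7963 53.4327 63.7341 76.0216
tree:
10.7258
15.3686 5.7986
21.4163 8.9720 2.4070
28.8936 13.5449 4.0942 0.5932
37.5573 19.8364 6.8526 1.1315 0.0118
46.1937 27.9627 11.2285 2.1583 0.0227 0.0000
53.4342 37.5573 17.8700 4.1163 0.0437 0.0000 0.0000
59.5044 46.1937 27.2559 7.8499 0.0842 0.0000 0.0000 0.0000
64.5935 53.4342 37.5573 14.9684 0.1620 0.0000 0.0000 0.0000 0.0000
68.8600 59.5044 46.1937 27.2559 0.3120 0.0000 0.0000 0.0000 0.0000 0.0000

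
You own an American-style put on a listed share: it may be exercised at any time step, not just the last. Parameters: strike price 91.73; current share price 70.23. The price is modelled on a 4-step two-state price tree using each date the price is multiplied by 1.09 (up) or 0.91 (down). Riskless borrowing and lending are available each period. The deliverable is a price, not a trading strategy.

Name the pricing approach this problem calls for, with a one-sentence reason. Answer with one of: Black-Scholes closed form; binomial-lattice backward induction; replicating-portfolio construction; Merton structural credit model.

Key observation: early exercise of the strike-91.73 put must be checked at each of the 4 dates (spot 70.23), which forces a node-by-node comparison of intrinsic and continuation value backward from expiry.

framework: binomial-lattice backward induction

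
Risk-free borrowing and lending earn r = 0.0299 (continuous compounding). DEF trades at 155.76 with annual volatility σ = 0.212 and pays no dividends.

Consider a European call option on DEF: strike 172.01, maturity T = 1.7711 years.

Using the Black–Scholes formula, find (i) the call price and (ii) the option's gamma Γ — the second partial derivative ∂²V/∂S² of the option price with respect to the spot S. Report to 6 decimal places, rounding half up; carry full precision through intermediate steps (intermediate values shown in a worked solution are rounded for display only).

price = 14.437005
Γ = 0.009076

σ√T = 0.212·√1.7711 = 0.282135
d₁ = (ln(S/K) + (r+σ²/2)T) / (σ√T) = (ln(155.76/172.01) + (0.0299+0.212²/2)·1.7711) / 0.282135 = (-0.099236 + 0.092756) / 0.282135 = -0.022968
d₂ = d₁ − σ√T = -0.022968 − 0.282135 = -0.305104
e^{−rT} = 0.948422
N(d₁) = 0.490838,  N(d₂) = 0.380144
Call price V = S·N(d₁) − K·e^{−rT}·N(d₂) = 76.452885 − 62.015879 = 14.437005
φ(d₁) = (1/√(2π))·e^{−d₁²/2} = 0.398837
Γ = φ(d₁) / (S·σ·√T) = 0.009076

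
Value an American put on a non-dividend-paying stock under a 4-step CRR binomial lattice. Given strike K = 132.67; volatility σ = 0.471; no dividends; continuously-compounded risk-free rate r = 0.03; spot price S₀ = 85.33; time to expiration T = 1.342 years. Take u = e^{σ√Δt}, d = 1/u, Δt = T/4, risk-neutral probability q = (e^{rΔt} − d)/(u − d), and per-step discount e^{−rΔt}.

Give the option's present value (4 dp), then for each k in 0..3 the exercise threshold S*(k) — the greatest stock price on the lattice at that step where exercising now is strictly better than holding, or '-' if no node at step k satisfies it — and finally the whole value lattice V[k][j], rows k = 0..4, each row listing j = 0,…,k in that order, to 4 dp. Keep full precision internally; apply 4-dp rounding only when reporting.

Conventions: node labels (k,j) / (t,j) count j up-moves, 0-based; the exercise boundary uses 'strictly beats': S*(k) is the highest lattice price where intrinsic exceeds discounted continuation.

Δt=0.33550, u=1.31366, d=0.76123, q=0.45053, disc=e^(-rΔt)=0.98999
k=4 terminal: V=max(K-S,0) → 104.0167 83.2232 47.3400 0.0000 0.0000
k=3: j=0 S=37.6406 intr=95.0294 cont=93.7008 V=95.0294[EX]; j=1 S=64.9561 intr=67.7139 cont=66.3853 V=67.7139[EX]; j=2 S=112.0943 intr=20.5757 cont=25.7515 V=25.7515[hold]; j=3 S=193.4403 intr=0.0000 cont=0.0000 V=0.0000[hold]  S*(3)=64.9561
k=2: j=0 S=49.4468 intr=83.2232 cont=81.8946 V=83.2232[EX]; j=1 S=85.3300 intr=47.3400 cont=48.3199 V=48.3199[hold]; j=2 S=147.2534 intr=0.0000 cont=14.0080 V=14.0080[hold]  S*(2)=49.4468
k=1: j=0 S=64.9561 intr=67.7139 cont=66.8223 V=67.7139[EX]; j=1 S=112.0943 intr=20.5757 cont=32.5323 V=32.5323[hold]  S*(1)=64.9561
k=0: j=0 S=85.3300 intr=47.3400 cont=51.3442 V=51.3442[hold]  S*(0)=-

price = 51.3442
boundary = - 64.9561 49.4468 64.9561
tree:
51.3442
67.7139 32.5323
83.2232 48.3199 14.0080
95.0294 67.7139 25.7515 0.0000
104.0167 83.2232 47.3400 0.0000 0.0000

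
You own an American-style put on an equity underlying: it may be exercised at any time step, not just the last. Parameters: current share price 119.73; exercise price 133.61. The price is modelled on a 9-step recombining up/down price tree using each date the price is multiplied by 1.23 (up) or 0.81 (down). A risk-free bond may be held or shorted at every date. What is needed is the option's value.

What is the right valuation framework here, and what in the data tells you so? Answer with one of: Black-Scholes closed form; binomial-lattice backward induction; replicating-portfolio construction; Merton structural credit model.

framework: binomial-lattice backward induction

Key observation: the defining feature is the embedded early-exercise option across 9 discrete dates on the spot-119.73 tree; pricing the strike-133.61 put means working backward with an exercise test at every node.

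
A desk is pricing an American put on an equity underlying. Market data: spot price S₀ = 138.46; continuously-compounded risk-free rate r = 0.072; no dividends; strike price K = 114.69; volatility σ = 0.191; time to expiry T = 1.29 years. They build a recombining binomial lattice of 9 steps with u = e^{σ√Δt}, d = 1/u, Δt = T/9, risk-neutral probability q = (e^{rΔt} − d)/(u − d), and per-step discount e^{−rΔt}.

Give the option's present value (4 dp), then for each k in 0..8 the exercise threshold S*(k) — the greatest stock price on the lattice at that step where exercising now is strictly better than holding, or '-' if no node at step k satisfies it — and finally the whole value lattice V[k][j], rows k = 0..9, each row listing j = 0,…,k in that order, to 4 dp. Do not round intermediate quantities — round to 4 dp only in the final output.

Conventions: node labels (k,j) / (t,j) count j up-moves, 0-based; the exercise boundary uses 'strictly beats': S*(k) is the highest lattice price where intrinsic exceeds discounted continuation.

Δt=0.14333  u=1.07499  d=0.93024  q=0.55360  discount=0.98973
step 9 (expiry): payoffs max(K−S,0) = 42.4656 31.2272 18.2400 3.2321 0.0000 0.0000 0.0000 0.0000 0.0000 0.0000
step 8: (k=8,j=0): S=77.6406, K−S=37.0494, hold=35.8719 ⇒ V=37.0494 exercise | (k=8,j=1): S=89.7217, K−S=24.9683, hold=23.7908 ⇒ V=24.9683 exercise | (k=8,j=2): S=103.6827, K−S=11.0073, hold=9.8297 ⇒ V=11.0073 exercise | (k=8,j=3): S=119.8162, K−S=0.0000, hold=1.4280 ⇒ V=1.4280 continue | (k=8,j=4): S=138.4600, K−S=0.0000, hold=0.0000 ⇒ V=0.0000 continue | (k=8,j=5): S=160.0049, K−S=0.0000, hold=0.0000 ⇒ V=0.0000 continue | (k=8,j=6): S=184.9022, K−S=0.0000, hold=0.0000 ⇒ V=0.0000 continue | (k=8,j=7): S=213.6737, K−S=0.0000, hold=0.0000 ⇒ V=0.0000 continue | (k=8,j=8): S=246.9221, K−S=0.0000, hold=0.0000 ⇒ V=0.0000 continue  boundary S*=103.6827
step 7: (k=7,j=0): S=83.4628, K−S=31.2272, hold=30.0497 ⇒ V=31.2272 exercise | (k=7,j=1): S=96.4500, K−S=18.2400, hold=17.0625 ⇒ V=18.2400 exercise | (k=7,j=2): S=111.4579, K−S=3.2321, hold=5.6457 ⇒ V=5.6457 continue | (k=7,j=3): S=128.8012, K−S=0.0000, hold=0.6309 ⇒ V=0.6309 continue | (k=7,j=4): S=148.8431, K−S=0.0000, hold=0.0000 ⇒ V=0.0000 continue | (k=7,j=5): S=172.0037, K−S=0.0000, hold=0.0000 ⇒ V=0.0000 continue | (k=7,j=6): S=198.7681, K−S=0.0000, hold=0.0000 ⇒ V=0.0000 continue | (k=7,j=7): S=229.6971, K−S=0.0000, hold=0.0000 ⇒ V=0.0000 continue  boundary S*=96.4500
step 6: (k=6,j=0): S=89.7217, K−S=24.9683, hold=23.7908 ⇒ V=24.9683 exercise | (k=6,j=1): S=103.6827, K−S=11.0073, hold=11.1522 ⇒ V=11.1522 continue | (k=6,j=2): S=119.8162, K−S=0.0000, hold=2.8401 ⇒ V=2.8401 continue | (k=6,j=3): S=138.4600, K−S=0.0000, hold=0.2788 ⇒ V=0.2788 continue | (k=6,j=4): S=160.0049, K−S=0.0000, hold=0.0000 ⇒ V=0.0000 continue | (k=6,j=5): S=184.9022, K−S=0.0000, hold=0.0000 ⇒ V=0.0000 continue | (k=6,j=6): S=213.6737, K−S=0.0000, hold=0.0000 ⇒ V=0.0000 continue  boundary S*=89.7217
step 5: (k=5,j=0): S=96.4500, K−S=18.2400, hold=17.1419 ⇒ V=18.2400 exercise | (k=5,j=1): S=111.4579, K−S=3.2321, hold=6.4834 ⇒ V=6.4834 continue | (k=5,j=2): S=128.8012, K−S=0.0000, hold=1.4075 ⇒ V=1.4075 continue | (k=5,j=3): S=148.8431, K−S=0.0000, hold=0.1232 ⇒ V=0.1232 continue | (k=5,j=4): S=172.0037, K−S=0.0000, hold=0.0000 ⇒ V=0.0000 continue | (k=5,j=5): S=198.7681, K−S=0.0000, hold=0.0000 ⇒ V=0.0000 continue  boundary S*=96.4500
step 4: (k=4,j=0): S=103.6827, K−S=11.0073, hold=11.6112 ⇒ V=11.6112 continue | (k=4,j=1): S=119.8162, K−S=0.0000, hold=3.6357 ⇒ V=3.6357 continue | (k=4,j=2): S=138.4600, K−S=0.0000, hold=0.6894 ⇒ V=0.6894 continue | (k=4,j=3): S=160.0049, K−S=0.0000, hold=0.0544 ⇒ V=0.0544 continue | (k=4,j=4): S=184.9022, K−S=0.0000, hold=0.0000 ⇒ V=0.0000 continue  boundary S*=-
step 3: (k=3,j=0): S=111.4579, K−S=3.2321, hold=7.1221 ⇒ V=7.1221 continue | (k=3,j=1): S=128.8012, K−S=0.0000, hold=1.9840 ⇒ V=1.9840 continue | (k=3,j=2): S=148.8431, K−S=0.0000, hold=0.3344 ⇒ V=0.3344 continue | (k=3,j=3): S=172.0037, K−S=0.0000, hold=0.0240 ⇒ V=0.0240 continue  boundary S*=-
step 2: (k=2,j=0): S=119.8162, K−S=0.0000, hold=4.2338 ⇒ V=4.2338 continue | (k=2,j=1): S=138.4600, K−S=0.0000, hold=1.0598 ⇒ V=1.0598 continue | (k=2,j=2): S=160.0049, K−S=0.0000, hold=0.1609 ⇒ V=0.1609 continue  boundary S*=-
step 1: (k=1,j=0): S=128.8012, K−S=0.0000, hold=2.4513 ⇒ V=2.4513 continue | (k=1,j=1): S=148.8431, K−S=0.0000, hold=0.5564 ⇒ V=0.5564 continue  boundary S*=-
step 0: (k=0,j=0): S=138.4600, K−S=0.0000, hold=1.3879 ⇒ V=1.3879 continue  boundary S*=-

price = 1.3879
boundary = - - - - - 96.4500 89.7217 96.4500 103.6827
tree:
1.3879
2.4513 0.5564
4.2338 1.0598 0.1609
7.1221 1.9840 0.3344 0.0240
11.6112 3.6357 0.6894 0.0544 0.0000
18.2400 6.4834 1.4075 0.1232 0.0000 0.0000
24.9683 11.1522 2.8401 0.2788 0.0000 0.0000 0.0000
31.2272 18.2400 5.6457 0.6309 0.0000 0.0000 0.0000 0.0000
37.0494 24.9683 11.0073 1.4280 0.0000 0.0000 0.0000 0.0000 0.0000
42.4656 31.2272 18.2400 3.2321 0.0000 0.0000 0.0000 0.0000 0.0000 0.0000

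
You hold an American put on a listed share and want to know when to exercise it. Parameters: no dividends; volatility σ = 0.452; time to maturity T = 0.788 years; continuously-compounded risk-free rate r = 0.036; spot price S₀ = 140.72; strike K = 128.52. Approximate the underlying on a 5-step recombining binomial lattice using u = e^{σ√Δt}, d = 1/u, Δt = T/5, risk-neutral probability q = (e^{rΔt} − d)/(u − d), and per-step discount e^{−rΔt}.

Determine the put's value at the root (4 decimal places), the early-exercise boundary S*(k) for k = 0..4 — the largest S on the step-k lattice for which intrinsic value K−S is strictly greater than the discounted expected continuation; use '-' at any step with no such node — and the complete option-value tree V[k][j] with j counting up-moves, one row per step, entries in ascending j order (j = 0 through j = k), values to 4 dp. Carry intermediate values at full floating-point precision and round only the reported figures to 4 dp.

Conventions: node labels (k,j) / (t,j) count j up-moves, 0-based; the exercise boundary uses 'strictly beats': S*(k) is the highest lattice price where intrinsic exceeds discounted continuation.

params: Δt=0.15760 u=1.19655 d=0.83574 q=0.47103 e^(-rΔt)=0.99434
t_5 payoffs: 71.1468 46.3775 10.9148 0.0000 0.0000 0.0000
t_4: node(4,0) S=68.6497 payoff=59.8703 vs cont=59.1432 → 59.8703 [stop]  node(4,1) S=98.2873 payoff=30.2327 vs cont=29.5056 → 30.2327 [stop]  node(4,2) S=140.7200 payoff=0.0000 vs cont=5.7409 → 5.7409 [wait]  node(4,3) S=201.4719 payoff=0.0000 vs cont=0.0000 → 0.0000 [wait]  node(4,4) S=288.4517 payoff=0.0000 vs cont=0.0000 → 0.0000 [wait]  ⇒ S*(4)=98.2873
t_3: node(3,0) S=82.1425 payoff=46.3775 vs cont=45.6504 → 46.3775 [stop]  node(3,1) S=117.6052 payoff=10.9148 vs cont=18.5906 → 18.5906 [wait]  node(3,2) S=168.3779 payoff=0.0000 vs cont=3.0196 → 3.0196 [wait]  node(3,3) S=241.0703 payoff=0.0000 vs cont=0.0000 → 0.0000 [wait]  ⇒ S*(3)=82.1425
t_2: node(2,0) S=98.2873 payoff=30.2327 vs cont=33.1007 → 33.1007 [wait]  node(2,1) S=140.7200 payoff=0.0000 vs cont=11.1925 → 11.1925 [wait]  node(2,2) S=201.4719 payoff=0.0000 vs cont=1.5882 → 1.5882 [wait]  ⇒ S*(2)=-
t_1: node(1,0) S=117.6052 payoff=10.9148 vs cont=22.6524 → 22.6524 [wait]  node(1,1) S=168.3779 payoff=0.0000 vs cont=6.6309 → 6.6309 [wait]  ⇒ S*(1)=-
t_0: node(0,0) S=140.7200 payoff=0.0000 vs cont=15.0203 → 15.0203 [wait]  ⇒ S*(0)=-

price = 15.0203
boundary = - - - 82.1425 98.2873
tree:
15.0203
22.6524 6.6309
33.1007 11.1925 1.5882
46.3775 18.5906 3.0196 0.0000
59.8703 30.2327 5.7409 0.0000 0.0000
71.1468 46.3775 10.9148 0.0000 0.0000 0.0000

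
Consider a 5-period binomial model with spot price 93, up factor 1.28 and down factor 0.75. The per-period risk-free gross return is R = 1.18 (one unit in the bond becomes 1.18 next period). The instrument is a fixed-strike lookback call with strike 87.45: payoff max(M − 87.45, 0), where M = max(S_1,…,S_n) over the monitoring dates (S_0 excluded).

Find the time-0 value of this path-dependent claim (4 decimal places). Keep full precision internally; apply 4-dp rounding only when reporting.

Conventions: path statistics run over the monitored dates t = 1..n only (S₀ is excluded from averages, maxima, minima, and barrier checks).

No-arbitrage gives p* = (R−d)/(u−d) = 0.8113: enumerate every path, weight its payoff by its p*-probability, and discount by R^5.
Enumerate all 2^5 = 32 price paths (U = up ×1.28, D = down ×0.75); each path with k up-moves has probability p*^k·(1−p*)^(5−k).
DDDDD: M=69.7500, payoff=0.0000, prob=0.000239
UDDDD: M=119.0400, payoff=31.5900, prob=0.001028
DUDDD: M=89.2800, payoff=1.8300, prob=0.001028
UUDDD: M=152.3712, payoff=64.9212, prob=0.004421
DDUDD: M=69.7500, payoff=0.0000, prob=0.001028
UDUDD: M=119.0400, payoff=31.5900, prob=0.004421
DUUDD: M=114.2784, payoff=26.8284, prob=0.004421
UUUDD: M=195.0351, payoff=107.5851, prob=0.019012
DDDUD: M=69.7500, payoff=0.0000, prob=0.001028
UDDUD: M=119.0400, payoff=31.5900, prob=0.004421
DUDUD: M=89.2800, payoff=1.8300, prob=0.004421
UUDUD: M=152.3712, payoff=64.9212, prob=0.019012
DDUUD: M=85.7088, payoff=0.0000, prob=0.004421
UDUUD: M=146.2764, payoff=58.8264, prob=0.019012
DUUUD: M=146.2764, payoff=58.8264, prob=0.019012
UUUUD: M=249.6450, payoff=162.1950, prob=0.081751
DDDDU: M=69.7500, payoff=0.0000, prob=0.001028
UDDDU: M=119.0400, payoff=31.5900, prob=0.004421
DUDDU: M=89.2800, payoff=1.8300, prob=0.004421
UUDDU: M=152.3712, payoff=64.9212, prob=0.019012
DDUDU: M=69.7500, payoff=0.0000, prob=0.004421
UDUDU: M=119.0400, payoff=31.5900, prob=0.019012
DUUDU: M=114.2784, payoff=26.8284, prob=0.019012
UUUDU: M=195.0351, payoff=107.5851, prob=0.081751
DDDUU: M=69.7500, payoff=0.0000, prob=0.004421
UDDUU: M=119.0400, payoff=31.5900, prob=0.019012
DUDUU: M=109.7073, payoff=22.2573, prob=0.019012
UUDUU: M=187.2337, payoff=99.7837, prob=0.081751
DDUUU: M=109.7073, payoff=22.2573, prob=0.019012
UDUUU: M=187.2337, payoff=99.7837, prob=0.081751
DUUUU: M=187.2337, payoff=99.7837, prob=0.081751
UUUUU: M=319.5456, payoff=232.0956, prob=0.351530
Price = Σ prob·payoff / R^5 = 138.299375 / 2.287758 = 60.4519

price = 60.4519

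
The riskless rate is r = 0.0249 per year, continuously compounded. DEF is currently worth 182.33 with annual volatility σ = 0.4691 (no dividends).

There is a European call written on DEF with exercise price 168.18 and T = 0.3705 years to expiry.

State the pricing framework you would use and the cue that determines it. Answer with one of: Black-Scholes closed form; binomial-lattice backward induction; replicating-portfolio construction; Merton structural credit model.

framework: Black-Scholes closed form

Key observation: a European claim on DEF (strike 168.18) — a lognormal (GBM) underlying with constant rate and volatility — has an exact closed-form value; no lattice or capital structure is involved.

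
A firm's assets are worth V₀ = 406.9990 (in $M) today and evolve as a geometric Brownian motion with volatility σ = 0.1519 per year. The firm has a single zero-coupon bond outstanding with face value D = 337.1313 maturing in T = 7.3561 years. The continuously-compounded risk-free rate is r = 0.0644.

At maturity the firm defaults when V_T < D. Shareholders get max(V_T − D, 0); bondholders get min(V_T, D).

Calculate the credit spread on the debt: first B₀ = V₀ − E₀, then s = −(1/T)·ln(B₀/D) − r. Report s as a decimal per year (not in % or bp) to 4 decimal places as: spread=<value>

spread=0.0018

Equity is a call on the firm's assets struck at D = 337.1313:
d₁ = [ln(V₀/D) + (r + σ²/2)T] / (σ√T)
   = [ln(406.9990/337.1313) + (0.0644 + 0.5·0.1519²)·7.3561] / (0.1519·√7.3561)
   = [0.188338 + 0.558599] / 0.411985 = 1.813019
d₂ = d₁ − σ√T = 1.813019 − 0.411985 = 1.401034
N(d₁) = 0.965086,  N(d₂) = 0.919398,  e^(−rT) = 0.622674
E₀ = V₀·N(d₁) − D·e^(−rT)·N(d₂)
   = 406.9990·0.965086 − 337.1313·0.622674·0.919398 = 199.786290
B₀ = V₀ − E₀ = 406.9990 − 199.786290 = 207.212710
spread = −(1/T)·ln(B₀/D) − r = −(1/7.3561)·ln(207.212710/337.1313) − 0.0644 = 0.00176640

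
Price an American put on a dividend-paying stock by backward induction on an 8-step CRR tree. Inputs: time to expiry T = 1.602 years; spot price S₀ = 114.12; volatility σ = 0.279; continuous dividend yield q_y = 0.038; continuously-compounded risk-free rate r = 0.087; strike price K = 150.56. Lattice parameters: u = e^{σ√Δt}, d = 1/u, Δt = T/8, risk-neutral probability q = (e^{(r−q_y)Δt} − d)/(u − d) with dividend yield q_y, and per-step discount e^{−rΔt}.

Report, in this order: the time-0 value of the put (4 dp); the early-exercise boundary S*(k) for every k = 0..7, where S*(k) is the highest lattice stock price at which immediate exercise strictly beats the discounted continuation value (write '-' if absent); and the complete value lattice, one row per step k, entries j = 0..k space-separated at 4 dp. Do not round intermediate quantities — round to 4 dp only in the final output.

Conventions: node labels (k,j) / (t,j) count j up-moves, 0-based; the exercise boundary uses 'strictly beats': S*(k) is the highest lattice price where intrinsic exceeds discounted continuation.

price = 36.9034
boundary = - 100.7256 114.1200 100.7256 114.1200 100.7256 114.1200 129.2956
tree:
36.9034
49.8344 25.6666
61.6567 36.4400 16.1291
72.0914 49.8344 24.6952 8.3977
81.3013 61.6567 36.4400 14.1840 3.0889
89.4303 72.0914 49.8344 23.2346 5.9165 0.4595
96.6052 81.3013 61.6567 36.4400 11.2595 0.9508 0.0000
102.9379 89.4303 72.0914 49.8344 21.2644 1.9674 0.0000 0.0000
108.5274 96.6052 81.3013 61.6567 36.4400 4.0708 0.0000 0.0000 0.0000

params: Δt=0.20025 u=1.13298 d=0.88263 q=0.50821 e^(-rΔt)=0.98273
t_8 payoffs: 108.5274 96.6052 81.3013 61.6567 36.4400 4.0708 0.0000 0.0000 0.0000
t_7: node(7,0) S=47.6221 payoff=102.9379 vs cont=100.6986 → 102.9379 [stop]  node(7,1) S=61.1297 payoff=89.4303 vs cont=87.2934 → 89.4303 [stop]  node(7,2) S=78.4686 payoff=72.0914 vs cont=70.0859 → 72.0914 [stop]  node(7,3) S=100.7256 payoff=49.8344 vs cont=47.9977 → 49.8344 [stop]  node(7,4) S=129.2956 payoff=21.2644 vs cont=19.6443 → 21.2644 [stop]  node(7,5) S=165.9692 payoff=0.0000 vs cont=1.9674 → 1.9674 [wait]  node(7,6) S=213.0450 payoff=0.0000 vs cont=0.0000 → 0.0000 [wait]  node(7,7) S=273.4734 payoff=0.0000 vs cont=0.0000 → 0.0000 [wait]  ⇒ S*(7)=129.2956
t_6: node(6,0) S=53.9548 payoff=96.6052 vs cont=94.4139 → 96.6052 [stop]  node(6,1) S=69.2587 payoff=81.3013 vs cont=79.2261 → 81.3013 [stop]  node(6,2) S=88.9033 payoff=61.6567 vs cont=59.7303 → 61.6567 [stop]  node(6,3) S=114.1200 payoff=36.4400 vs cont=34.7048 → 36.4400 [stop]  node(6,4) S=146.4892 payoff=4.0708 vs cont=11.2595 → 11.2595 [wait]  node(6,5) S=188.0396 payoff=0.0000 vs cont=0.9508 → 0.9508 [wait]  node(6,6) S=241.3755 payoff=0.0000 vs cont=0.0000 → 0.0000 [wait]  ⇒ S*(6)=114.1200
t_5: node(5,0) S=61.1297 payoff=89.4303 vs cont=87.2934 → 89.4303 [stop]  node(5,1) S=78.4686 payoff=72.0914 vs cont=70.0859 → 72.0914 [stop]  node(5,2) S=100.7256 payoff=49.8344 vs cont=47.9977 → 49.8344 [stop]  node(5,3) S=129.2956 payoff=21.2644 vs cont=23.2346 → 23.2346 [wait]  node(5,4) S=165.9692 payoff=0.0000 vs cont=5.9165 → 5.9165 [wait]  node(5,5) S=213.0450 payoff=0.0000 vs cont=0.4595 → 0.4595 [wait]  ⇒ S*(5)=100.7256
t_4: node(4,0) S=69.2587 payoff=81.3013 vs cont=79.2261 → 81.3013 [stop]  node(4,1) S=88.9033 payoff=61.6567 vs cont=59.7303 → 61.6567 [stop]  node(4,2) S=114.1200 payoff=36.4400 vs cont=35.6888 → 36.4400 [stop]  node(4,3) S=146.4892 payoff=4.0708 vs cont=14.1840 → 14.1840 [wait]  node(4,4) S=188.0396 payoff=0.0000 vs cont=3.0889 → 3.0889 [wait]  ⇒ S*(4)=114.1200
t_3: node(3,0) S=78.4686 payoff=72.0914 vs cont=70.0859 → 72.0914 [stop]  node(3,1) S=100.7256 payoff=49.8344 vs cont=47.9977 → 49.8344 [stop]  node(3,2) S=129.2956 payoff=21.2644 vs cont=24.6952 → 24.6952 [wait]  node(3,3) S=165.9692 payoff=0.0000 vs cont=8.3977 → 8.3977 [wait]  ⇒ S*(3)=100.7256
t_2: node(2,0) S=88.9033 payoff=61.6567 vs cont=59.7303 → 61.6567 [stop]  node(2,1) S=114.1200 payoff=36.4400 vs cont=36.4182 → 36.4400 [stop]  node(2,2) S=146.4892 payoff=4.0708 vs cont=16.1291 → 16.1291 [wait]  ⇒ S*(2)=114.1200
t_1: node(1,0) S=100.7256 payoff=49.8344 vs cont=47.9977 → 49.8344 [stop]  node(1,1) S=129.2956 payoff=21.2644 vs cont=25.6666 → 25.6666 [wait]  ⇒ S*(1)=100.7256
t_0: node(0,0) S=114.1200 payoff=36.4400 vs cont=36.9034 → 36.9034 [wait]  ⇒ S*(0)=-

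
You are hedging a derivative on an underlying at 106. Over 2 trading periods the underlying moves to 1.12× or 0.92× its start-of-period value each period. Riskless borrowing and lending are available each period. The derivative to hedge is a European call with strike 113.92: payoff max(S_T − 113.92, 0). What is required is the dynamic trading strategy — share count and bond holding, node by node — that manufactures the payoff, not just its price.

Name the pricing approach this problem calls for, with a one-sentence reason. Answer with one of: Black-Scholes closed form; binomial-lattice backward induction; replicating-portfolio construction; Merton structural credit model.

framework: replicating-portfolio construction

Key observation: since the answer must list Δ and B at each node of the 1.12/0.92 lattice on 106, the replicating-portfolio method — solving the two-state system at every node — is the one that applies.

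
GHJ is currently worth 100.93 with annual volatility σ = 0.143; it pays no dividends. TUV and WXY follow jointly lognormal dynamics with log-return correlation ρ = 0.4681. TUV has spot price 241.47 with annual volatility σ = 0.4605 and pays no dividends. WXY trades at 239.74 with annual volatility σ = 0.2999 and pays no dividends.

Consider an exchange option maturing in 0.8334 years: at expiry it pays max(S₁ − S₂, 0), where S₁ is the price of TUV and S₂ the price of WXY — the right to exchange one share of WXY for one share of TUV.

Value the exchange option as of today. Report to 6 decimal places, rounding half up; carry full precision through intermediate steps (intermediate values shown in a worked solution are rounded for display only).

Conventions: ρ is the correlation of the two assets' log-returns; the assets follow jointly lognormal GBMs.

σ_eff = √(σ₁² + σ₂² − 2ρσ₁σ₂) = √(0.4605² + 0.2999² − 2·0.4681·0.4605·0.2999) = 0.415581
d₁ = (ln(S₁/S₂) + (q₂ − q₁ + σ_eff²/2)T) / (σ_eff√T) = (ln(241.47/239.74) + (0.0 − 0.0 + 0.086354)·0.8334) / 0.379387 = 0.208646
d₂ = d₁ − σ_eff√T = 0.208646 − 0.379387 = -0.170741
N(d₁) = 0.582638,  N(d₂) = 0.432214
V = S₁·e^{−q₁T}·N(d₁) − S₂·e^{−q₂T}·N(d₂) = 140.689492 − 103.618905 = 37.070586
Key observation: no risk-free rate is needed — with the second asset as numeraire the exchange option is a call on the ratio S₁/S₂, and r cancels out of the value.

exchange price = 37.070586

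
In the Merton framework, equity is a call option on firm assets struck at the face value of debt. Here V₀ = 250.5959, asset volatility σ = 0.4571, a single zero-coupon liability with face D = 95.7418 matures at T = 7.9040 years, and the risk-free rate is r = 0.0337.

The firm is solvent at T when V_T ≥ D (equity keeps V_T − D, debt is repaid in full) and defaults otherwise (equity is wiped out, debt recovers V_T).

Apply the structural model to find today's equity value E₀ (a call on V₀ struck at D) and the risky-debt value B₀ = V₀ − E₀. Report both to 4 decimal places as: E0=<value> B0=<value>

With assets at 250.5959 and a single debt payment of 95.7418 at 7.9040 years:
d₁ = [ln(V₀/D) + (r + σ²/2)T] / (σ√T)
   = [ln(250.5959/95.7418) + (0.0337 + 0.5·0.4571²)·7.9040] / (0.4571·√7.9040)
   = [0.962187 + 1.092097] / 1.285093 = 1.598548
d₂ = d₁ − σ√T = 1.598548 − 1.285093 = 0.313455
N(d₁) = 0.945040,  N(d₂) = 0.623033,  e^(−rT) = 0.766160
E₀ = V₀·N(d₁) − D·e^(−rT)·N(d₂)
   = 250.5959·0.945040 − 95.7418·0.766160·0.623033 = 191.121413
B₀ = V₀ − E₀ = 250.5959 − 191.121413 = 59.474487

E0=191.1214 B0=59.4745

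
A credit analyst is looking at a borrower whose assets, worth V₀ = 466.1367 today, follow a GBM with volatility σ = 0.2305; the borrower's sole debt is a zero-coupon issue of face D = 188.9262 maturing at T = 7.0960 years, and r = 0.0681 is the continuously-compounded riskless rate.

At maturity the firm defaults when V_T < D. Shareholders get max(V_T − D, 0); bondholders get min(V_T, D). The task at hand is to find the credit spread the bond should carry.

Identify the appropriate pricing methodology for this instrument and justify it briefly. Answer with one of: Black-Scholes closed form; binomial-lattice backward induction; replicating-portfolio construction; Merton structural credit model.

framework: Merton structural credit model

Key observation: the data describe a firm's assets (V₀ = 466.1367, GBM) and a single zero-coupon debt of face 188.9262, so credit quantities follow from equity-as-call in the structural model.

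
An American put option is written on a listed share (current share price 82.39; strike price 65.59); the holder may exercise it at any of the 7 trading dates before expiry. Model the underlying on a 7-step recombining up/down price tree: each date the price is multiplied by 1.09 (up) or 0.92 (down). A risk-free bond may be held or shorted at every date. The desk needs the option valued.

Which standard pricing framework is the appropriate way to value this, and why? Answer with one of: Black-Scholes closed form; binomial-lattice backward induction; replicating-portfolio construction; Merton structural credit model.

framework: binomial-lattice backward induction

Key observation: an American put (K = 65.59, S₀ = 82.39) on a 7-date tree has no closed form — the optimal stopping decision is embedded and must be resolved recursively from expiry.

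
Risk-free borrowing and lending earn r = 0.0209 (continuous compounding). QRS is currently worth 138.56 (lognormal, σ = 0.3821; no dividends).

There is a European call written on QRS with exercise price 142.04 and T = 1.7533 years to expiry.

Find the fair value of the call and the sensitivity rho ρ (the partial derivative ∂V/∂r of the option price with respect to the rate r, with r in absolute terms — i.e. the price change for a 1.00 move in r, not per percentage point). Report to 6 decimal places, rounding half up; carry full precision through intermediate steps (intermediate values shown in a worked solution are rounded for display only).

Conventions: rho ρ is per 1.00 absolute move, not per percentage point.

price = 28.331893
ρ = 98.242670

σ√T = 0.3821·√1.7533 = 0.505947
d₁ = (ln(S/K) + (r+σ²/2)T) / (σ√T) = (ln(138.56/142.04) + (0.0209+0.3821²/2)·1.7533) / 0.505947 = (-0.024805 + 0.164635) / 0.505947 = 0.276373
d₂ = d₁ − σ√T = 0.276373 − 0.505947 = -0.229574
e^{−rT} = 0.964019
N(d₁) = 0.608869,  N(d₂) = 0.409211
Call price V = S·N(d₁) − K·e^{−rT}·N(d₂) = 84.364899 − 56.033006 = 28.331893
ρ = K·T·e^{−rT}·N(d₂) = 98.242670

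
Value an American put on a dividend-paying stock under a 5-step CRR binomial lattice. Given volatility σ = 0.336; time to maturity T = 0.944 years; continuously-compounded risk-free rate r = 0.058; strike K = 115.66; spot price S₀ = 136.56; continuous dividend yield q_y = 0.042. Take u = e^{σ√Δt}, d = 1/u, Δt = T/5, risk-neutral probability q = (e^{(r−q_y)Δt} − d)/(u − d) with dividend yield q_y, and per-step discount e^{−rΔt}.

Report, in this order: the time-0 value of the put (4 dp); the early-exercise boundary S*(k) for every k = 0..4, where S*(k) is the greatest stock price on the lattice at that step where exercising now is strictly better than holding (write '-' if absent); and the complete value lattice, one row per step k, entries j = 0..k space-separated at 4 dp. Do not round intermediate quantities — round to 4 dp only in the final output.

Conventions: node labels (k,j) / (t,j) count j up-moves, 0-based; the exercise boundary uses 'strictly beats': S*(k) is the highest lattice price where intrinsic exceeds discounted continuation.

Δt=0.18880, u=1.15719, d=0.86416, q=0.47389, disc=e^(-rΔt)=0.98911
k=5 terminal: V=max(K-S,0) → 49.8491 27.5332 0.0000 0.0000 0.0000 0.0000
k=4: j=0 S=76.1558 intr=39.5042 cont=38.8461 V=39.5042[EX]; j=1 S=101.9796 intr=13.6804 cont=14.3277 V=14.3277[hold]; j=2 S=136.5600 intr=0.0000 cont=0.0000 V=0.0000[hold]; j=3 S=182.8664 intr=0.0000 cont=0.0000 V=0.0000[hold]; j=4 S=244.8748 intr=0.0000 cont=0.0000 V=0.0000[hold]  S*(4)=76.1558
k=3: j=0 S=88.1268 intr=27.5332 cont=27.2730 V=27.5332[EX]; j=1 S=118.0099 intr=0.0000 cont=7.4559 V=7.4559[hold]; j=2 S=158.0260 intr=0.0000 cont=0.0000 V=0.0000[hold]; j=3 S=211.6114 intr=0.0000 cont=0.0000 V=0.0000[hold]  S*(3)=88.1268
k=2: j=0 S=101.9796 intr=13.6804 cont=17.8225 V=17.8225[hold]; j=1 S=136.5600 intr=0.0000 cont=3.8799 V=3.8799[hold]; j=2 S=182.8664 intr=0.0000 cont=0.0000 V=0.0000[hold]  S*(2)=-
k=1: j=0 S=118.0099 intr=0.0000 cont=11.0931 V=11.0931[hold]; j=1 S=158.0260 intr=0.0000 cont=2.0190 V=2.0190[hold]  S*(1)=-
k=0: j=0 S=136.5600 intr=0.0000 cont=6.7190 V=6.7190[hold]  S*(0)=-

price = 6.7190
boundary = - - - 88.1268 76.1558
tree:
6.7190
11.0931 2.0190
17.8225 3.8799 0.0000
27.5332 7.4559 0.0000 0.0000
39.5042 14.3277 0.0000 0.0000 0.0000
49.8491 27.5332 0.0000 0.0000 0.0000 0.0000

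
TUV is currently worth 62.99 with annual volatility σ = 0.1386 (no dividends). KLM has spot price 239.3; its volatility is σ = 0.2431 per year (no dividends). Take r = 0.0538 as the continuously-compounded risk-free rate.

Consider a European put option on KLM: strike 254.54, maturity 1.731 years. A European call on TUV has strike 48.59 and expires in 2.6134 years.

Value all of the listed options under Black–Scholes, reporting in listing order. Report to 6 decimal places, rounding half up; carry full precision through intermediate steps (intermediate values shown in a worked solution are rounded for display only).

[KLM put K=254.54]
σ√T = 0.2431·√1.731 = 0.319841
d₁ = (ln(S/K) + (r+σ²/2)T) / (σ√T) = (ln(239.3/254.54) + (0.0538+0.2431²/2)·1.731) / 0.319841 = (-0.061740 + 0.144277) / 0.319841 = 0.258056
d₂ = d₁ − σ√T = 0.258056 − 0.319841 = -0.061784
e^{−rT} = 0.911077
N(−d₁) = 0.398182,  N(−d₂) = 0.524633
price = K·e^{−rT}·N(−d₂) − S·N(−d₁) = 121.665253 − 95.284911 = 26.380342
[TUV call K=48.59]
σ√T = 0.1386·√2.6134 = 0.224061
d₁ = (ln(S/K) + (r+σ²/2)T) / (σ√T) = (ln(62.99/48.59) + (0.0538+0.1386²/2)·2.6134) / 0.224061 = (0.259558 + 0.165703) / 0.224061 = 1.897969
d₂ = d₁ − σ√T = 1.897969 − 0.224061 = 1.673908
e^{−rT} = 0.868836
N(d₁) = 0.971150,  N(d₂) = 0.952926
price = S·N(d₁) − K·e^{−rT}·N(d₂) = 61.172735 − 40.229416 = 20.943318

price(KLM put K=254.54) = 26.380342
price(TUV call K=48.59) = 20.943318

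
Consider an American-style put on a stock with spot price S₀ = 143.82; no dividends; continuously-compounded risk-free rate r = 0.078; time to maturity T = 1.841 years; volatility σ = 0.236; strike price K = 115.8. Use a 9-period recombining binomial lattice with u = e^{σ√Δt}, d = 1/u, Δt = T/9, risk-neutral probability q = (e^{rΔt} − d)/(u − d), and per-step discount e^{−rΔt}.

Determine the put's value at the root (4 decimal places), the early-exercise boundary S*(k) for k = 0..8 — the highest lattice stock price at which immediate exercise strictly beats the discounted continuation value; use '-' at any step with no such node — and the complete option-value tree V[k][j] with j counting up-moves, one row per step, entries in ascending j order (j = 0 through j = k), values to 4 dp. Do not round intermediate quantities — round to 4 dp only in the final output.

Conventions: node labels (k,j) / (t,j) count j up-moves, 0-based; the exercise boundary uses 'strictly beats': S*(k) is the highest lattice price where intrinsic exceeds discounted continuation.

price = 3.0279
boundary = - - - - 93.8419 84.3415 93.8419 84.3415 93.8419
tree:
3.0279
5.1781 1.3470
8.6391 2.4814 0.4527
14.0050 4.4761 0.9125 0.0876
21.9581 7.8700 1.8141 0.1972 0.0000
31.4585 13.4069 3.5438 0.4438 0.0000 0.0000
39.9971 21.9581 6.7622 0.9989 0.0000 0.0000 0.0000
47.6713 31.4585 12.4878 2.2481 0.0000 0.0000 0.0000 0.0000
54.5685 39.9971 21.9581 5.0596 0.0000 0.0000 0.0000 0.0000 0.0000
60.7675 47.6713 31.4585 11.3875 0.0000 0.0000 0.0000 0.0000 0.0000 0.0000

Δt=0.20456  u=1.11264  d=0.89876  q=0.54854  discount=0.98417
step 9 (expiry): payoffs max(K−S,0) = 60.7675 47.6713 31.4585 11.3875 0.0000 0.0000 0.0000 0.0000 0.0000 0.0000
step 8: (k=8,j=0): S=61.2315, K−S=54.5685, hold=52.7356 ⇒ V=54.5685 exercise | (k=8,j=1): S=75.8029, K−S=39.9971, hold=38.1641 ⇒ V=39.9971 exercise | (k=8,j=2): S=93.8419, K−S=21.9581, hold=20.1251 ⇒ V=21.9581 exercise | (k=8,j=3): S=116.1738, K−S=0.0000, hold=5.0596 ⇒ V=5.0596 continue | (k=8,j=4): S=143.8200, K−S=0.0000, hold=0.0000 ⇒ V=0.0000 continue | (k=8,j=5): S=178.0453, K−S=0.0000, hold=0.0000 ⇒ V=0.0000 continue | (k=8,j=6): S=220.4152, K−S=0.0000, hold=0.0000 ⇒ V=0.0000 continue | (k=8,j=7): S=272.8681, K−S=0.0000, hold=0.0000 ⇒ V=0.0000 continue | (k=8,j=8): S=337.8033, K−S=0.0000, hold=0.0000 ⇒ V=0.0000 continue  boundary S*=93.8419
step 7: (k=7,j=0): S=68.1287, K−S=47.6713, hold=45.8383 ⇒ V=47.6713 exercise | (k=7,j=1): S=84.3415, K−S=31.4585, hold=29.6255 ⇒ V=31.4585 exercise | (k=7,j=2): S=104.4125, K−S=11.3875, hold=12.4878 ⇒ V=12.4878 continue | (k=7,j=3): S=129.2599, K−S=0.0000, hold=2.2481 ⇒ V=2.2481 continue | (k=7,j=4): S=160.0202, K−S=0.0000, hold=0.0000 ⇒ V=0.0000 continue | (k=7,j=5): S=198.1007, K−S=0.0000, hold=0.0000 ⇒ V=0.0000 continue | (k=7,j=6): S=245.2433, K−S=0.0000, hold=0.0000 ⇒ V=0.0000 continue | (k=7,j=7): S=303.6046, K−S=0.0000, hold=0.0000 ⇒ V=0.0000 continue  boundary S*=84.3415
step 6: (k=6,j=0): S=75.8029, K−S=39.9971, hold=38.1641 ⇒ V=39.9971 exercise | (k=6,j=1): S=93.8419, K−S=21.9581, hold=20.7191 ⇒ V=21.9581 exercise | (k=6,j=2): S=116.1738, K−S=0.0000, hold=6.7622 ⇒ V=6.7622 continue | (k=6,j=3): S=143.8200, K−S=0.0000, hold=0.9989 ⇒ V=0.9989 continue | (k=6,j=4): S=178.0453, K−S=0.0000, hold=0.0000 ⇒ V=0.0000 continue | (k=6,j=5): S=220.4152, K−S=0.0000, hold=0.0000 ⇒ V=0.0000 continue | (k=6,j=6): S=272.8681, K−S=0.0000, hold=0.0000 ⇒ V=0.0000 continue  boundary S*=93.8419
step 5: (k=5,j=0): S=84.3415, K−S=31.4585, hold=29.6255 ⇒ V=31.4585 exercise | (k=5,j=1): S=104.4125, K−S=11.3875, hold=13.4069 ⇒ V=13.4069 continue | (k=5,j=2): S=129.2599, K−S=0.0000, hold=3.5438 ⇒ V=3.5438 continue | (k=5,j=3): S=160.0202, K−S=0.0000, hold=0.4438 ⇒ V=0.4438 continue | (k=5,j=4): S=198.1007, K−S=0.0000, hold=0.0000 ⇒ V=0.0000 continue | (k=5,j=5): S=245.2433, K−S=0.0000, hold=0.0000 ⇒ V=0.0000 continue  boundary S*=84.3415
step 4: (k=4,j=0): S=93.8419, K−S=21.9581, hold=21.2153 ⇒ V=21.9581 exercise | (k=4,j=1): S=116.1738, K−S=0.0000, hold=7.8700 ⇒ V=7.8700 continue | (k=4,j=2): S=143.8200, K−S=0.0000, hold=1.8141 ⇒ V=1.8141 continue | (k=4,j=3): S=178.0453, K−S=0.0000, hold=0.1972 ⇒ V=0.1972 continue | (k=4,j=4): S=220.4152, K−S=0.0000, hold=0.0000 ⇒ V=0.0000 continue  boundary S*=93.8419
step 3: (k=3,j=0): S=104.4125, K−S=11.3875, hold=14.0050 ⇒ V=14.0050 continue | (k=3,j=1): S=129.2599, K−S=0.0000, hold=4.4761 ⇒ V=4.4761 continue | (k=3,j=2): S=160.0202, K−S=0.0000, hold=0.9125 ⇒ V=0.9125 continue | (k=3,j=3): S=198.1007, K−S=0.0000, hold=0.0876 ⇒ V=0.0876 continue  boundary S*=-
step 2: (k=2,j=0): S=116.1738, K−S=0.0000, hold=8.6391 ⇒ V=8.6391 continue | (k=2,j=1): S=143.8200, K−S=0.0000, hold=2.4814 ⇒ V=2.4814 continue | (k=2,j=2): S=178.0453, K−S=0.0000, hold=0.4527 ⇒ V=0.4527 continue  boundary S*=-
step 1: (k=1,j=0): S=129.2599, K−S=0.0000, hold=5.1781 ⇒ V=5.1781 continue | (k=1,j=1): S=160.0202, K−S=0.0000, hold=1.3470 ⇒ V=1.3470 continue  boundary S*=-
step 0: (k=0,j=0): S=143.8200, K−S=0.0000, hold=3.0279 ⇒ V=3.0279 continue  boundary S*=-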